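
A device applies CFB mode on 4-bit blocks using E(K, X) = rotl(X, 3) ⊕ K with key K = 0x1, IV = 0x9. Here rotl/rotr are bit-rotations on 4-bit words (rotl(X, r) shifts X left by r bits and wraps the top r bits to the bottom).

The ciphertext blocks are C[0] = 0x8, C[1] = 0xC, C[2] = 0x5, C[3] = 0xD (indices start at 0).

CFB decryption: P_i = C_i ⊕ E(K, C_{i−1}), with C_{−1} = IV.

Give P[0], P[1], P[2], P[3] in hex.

P[0]: E(K, 0x9) = 0xD; 0x8 ⊕ 0xD = 0x5.
P[1]: E(K, 0x8) = 0x5; 0xC ⊕ 0x5 = 0x9.
P[2]: E(K, 0xC) = 0x7; 0x5 ⊕ 0x7 = 0x2.
P[3]: E(K, 0x5) = 0xB; 0xD ⊕ 0xB = 0x6.

P[0] = 0x5, P[1] = 0x9, P[2] = 0x2, P[3] = 0x6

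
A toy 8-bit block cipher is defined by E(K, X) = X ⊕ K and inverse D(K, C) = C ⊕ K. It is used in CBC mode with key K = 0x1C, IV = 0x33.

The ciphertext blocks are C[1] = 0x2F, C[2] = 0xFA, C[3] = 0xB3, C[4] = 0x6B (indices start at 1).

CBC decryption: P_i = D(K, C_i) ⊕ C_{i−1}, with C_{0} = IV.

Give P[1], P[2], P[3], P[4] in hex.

P[1]: D(K, 0x2F) = 0x33; 0x33 ⊕ 0x33 = 0x00.
P[2]: D(K, 0xFA) = 0xE6; 0xE6 ⊕ 0x2F = 0xC9.
P[3]: D(K, 0xB3) = 0xAF; 0xAF ⊕ 0xFA = 0x55.
P[4]: D(K, 0x6B) = 0x77; 0x77 ⊕ 0xB3 = 0xC4.

P[1] = 0x00, P[2] = 0xC9, P[3] = 0x55, P[4] = 0xC4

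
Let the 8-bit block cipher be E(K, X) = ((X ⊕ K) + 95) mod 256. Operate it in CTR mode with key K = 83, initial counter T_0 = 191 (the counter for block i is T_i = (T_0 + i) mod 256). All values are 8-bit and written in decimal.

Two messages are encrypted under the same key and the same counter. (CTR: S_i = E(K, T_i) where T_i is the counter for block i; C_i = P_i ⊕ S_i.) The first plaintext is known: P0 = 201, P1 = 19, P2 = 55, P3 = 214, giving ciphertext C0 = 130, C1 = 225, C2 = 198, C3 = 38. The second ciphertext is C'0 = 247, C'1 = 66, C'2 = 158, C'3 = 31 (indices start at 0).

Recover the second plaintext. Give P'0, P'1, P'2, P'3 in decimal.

P'0 = 188, P'1 = 176, P'2 = 111, P'3 = 239

In CTR with a reused counter, both messages share the same keystream S_i, so C_i ⊕ C'_i = P_i ⊕ P'_i and thus P'_i = P_i ⊕ C_i ⊕ C'_i.
P'0: 201 ⊕ 130 ⊕ 247 = 188.
P'1: 19 ⊕ 225 ⊕ 66 = 176.
P'2: 55 ⊕ 198 ⊕ 158 = 111.
P'3: 214 ⊕ 38 ⊕ 31 = 239.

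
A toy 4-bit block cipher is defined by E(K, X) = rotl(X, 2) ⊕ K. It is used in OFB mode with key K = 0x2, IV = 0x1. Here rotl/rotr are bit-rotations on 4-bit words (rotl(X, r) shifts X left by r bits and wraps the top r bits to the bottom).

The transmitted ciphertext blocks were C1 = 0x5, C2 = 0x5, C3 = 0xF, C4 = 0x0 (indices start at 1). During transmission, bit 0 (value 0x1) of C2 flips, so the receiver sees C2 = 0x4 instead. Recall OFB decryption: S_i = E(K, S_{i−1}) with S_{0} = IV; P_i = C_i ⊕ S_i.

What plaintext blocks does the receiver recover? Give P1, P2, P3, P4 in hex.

Only C2 changed, to 0x4. In OFB, a change in C_i flips the same bit in P_i only; the keystream is unaffected. Decrypting the received ciphertext:
P1: S = E(K, 0x1) = 0x6; 0x5 ⊕ 0x6 = 0x3.
P2: S = E(K, 0x6) = 0xB; 0x4 ⊕ 0xB = 0xF.
P3: S = E(K, 0xB) = 0xC; 0xF ⊕ 0xC = 0x3.
P4: S = E(K, 0xC) = 0x1; 0x0 ⊕ 0x1 = 0x1.
Blocks that differ from the original plaintext: P2.

P1 = 0x3, P2 = 0xF, P3 = 0x3, P4 = 0x1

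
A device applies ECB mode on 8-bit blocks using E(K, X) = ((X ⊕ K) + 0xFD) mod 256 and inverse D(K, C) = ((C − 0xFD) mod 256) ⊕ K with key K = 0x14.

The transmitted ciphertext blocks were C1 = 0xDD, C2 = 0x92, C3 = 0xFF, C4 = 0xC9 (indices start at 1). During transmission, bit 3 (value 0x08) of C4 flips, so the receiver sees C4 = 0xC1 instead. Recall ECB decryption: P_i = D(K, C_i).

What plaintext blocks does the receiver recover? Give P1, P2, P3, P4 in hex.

Only C4 changed, to 0xC1. In ECB, a change in C_i affects only P_i. Decrypting the received ciphertext:
P1: D(K, 0xDD) = 0xF4.
P2: D(K, 0x92) = 0x81.
P3: D(K, 0xFF) = 0x16.
P4: D(K, 0xC1) = 0xD0.
Blocks that differ from the original plaintext: P4.

P1 = 0xF4, P2 = 0x81, P3 = 0x16, P4 = 0xD0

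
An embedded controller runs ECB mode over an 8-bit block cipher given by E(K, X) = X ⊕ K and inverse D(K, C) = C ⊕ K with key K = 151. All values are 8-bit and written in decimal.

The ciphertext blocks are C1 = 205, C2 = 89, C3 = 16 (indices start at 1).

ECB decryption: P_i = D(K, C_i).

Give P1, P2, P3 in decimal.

P1: D(K, 205) = 90.
P2: D(K, 89) = 206.
P3: D(K, 16) = 135.

P1 = 90, P2 = 206, P3 = 135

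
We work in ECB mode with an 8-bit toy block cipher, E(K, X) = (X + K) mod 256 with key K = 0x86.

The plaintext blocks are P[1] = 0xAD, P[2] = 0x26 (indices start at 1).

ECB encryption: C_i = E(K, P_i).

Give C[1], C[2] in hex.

C[1]: E(K, 0xAD) = 0x33.
C[2]: E(K, 0x26) = 0xAC.

C[1] = 0x33, C[2] = 0xAC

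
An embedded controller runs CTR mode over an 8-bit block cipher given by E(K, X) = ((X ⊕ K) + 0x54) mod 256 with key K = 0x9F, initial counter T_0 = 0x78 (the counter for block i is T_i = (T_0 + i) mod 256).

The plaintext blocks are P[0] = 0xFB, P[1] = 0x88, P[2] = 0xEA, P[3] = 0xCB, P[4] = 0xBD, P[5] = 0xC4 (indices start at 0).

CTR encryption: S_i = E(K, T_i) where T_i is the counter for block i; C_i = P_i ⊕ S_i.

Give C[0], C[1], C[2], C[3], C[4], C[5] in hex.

C[0] = 0xC0, C[1] = 0xB2, C[2] = 0xD3, C[3] = 0xF3, C[4] = 0x8A, C[5] = 0xF2

C[0]: T = 0x78, S = E(K, T) = 0x3B; 0xFB ⊕ 0x3B = 0xC0.
C[1]: T = 0x79, S = E(K, T) = 0x3A; 0x88 ⊕ 0x3A = 0xB2.
C[2]: T = 0x7A, S = E(K, T) = 0x39; 0xEA ⊕ 0x39 = 0xD3.
C[3]: T = 0x7B, S = E(K, T) = 0x38; 0xCB ⊕ 0x38 = 0xF3.
C[4]: T = 0x7C, S = E(K, T) = 0x37; 0xBD ⊕ 0x37 = 0x8A.
C[5]: T = 0x7D, S = E(K, T) = 0x36; 0xC4 ⊕ 0x36 = 0xF2.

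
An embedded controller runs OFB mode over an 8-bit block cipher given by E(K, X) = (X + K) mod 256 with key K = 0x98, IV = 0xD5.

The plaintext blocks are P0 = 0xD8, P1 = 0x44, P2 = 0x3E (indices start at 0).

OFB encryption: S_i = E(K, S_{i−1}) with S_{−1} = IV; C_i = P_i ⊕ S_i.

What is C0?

C0: S = E(K, 0xD5) = 0x6D; 0xD8 ⊕ 0x6D = 0xB5.

C0 = 0xB5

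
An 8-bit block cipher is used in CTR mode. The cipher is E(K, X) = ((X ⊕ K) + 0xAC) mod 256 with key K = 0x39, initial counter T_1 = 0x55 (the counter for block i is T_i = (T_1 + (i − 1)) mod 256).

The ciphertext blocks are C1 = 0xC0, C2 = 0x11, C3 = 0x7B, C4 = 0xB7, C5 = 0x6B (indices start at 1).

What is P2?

P2 = 0x0A

CTR decryption: S_i = E(K, T_i) where T_i is the counter for block i; P_i = C_i ⊕ S_i.
P2: T = 0x56, S = E(K, T) = 0x1B; 0x11 ⊕ 0x1B = 0x0A.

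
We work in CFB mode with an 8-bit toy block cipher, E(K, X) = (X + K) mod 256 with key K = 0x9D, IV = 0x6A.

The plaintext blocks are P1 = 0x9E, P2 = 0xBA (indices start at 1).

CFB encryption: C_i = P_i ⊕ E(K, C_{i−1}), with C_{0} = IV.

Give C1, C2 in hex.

C1: E(K, 0x6A) = 0x07; 0x9E ⊕ 0x07 = 0x99.
C2: E(K, 0x99) = 0x36; 0xBA ⊕ 0x36 = 0x8C.

C1 = 0x99, C2 = 0x8C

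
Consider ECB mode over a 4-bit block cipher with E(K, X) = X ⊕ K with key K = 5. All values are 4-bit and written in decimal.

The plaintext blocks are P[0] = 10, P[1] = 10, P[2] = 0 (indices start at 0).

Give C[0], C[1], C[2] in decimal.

ECB encryption: C_i = E(K, P_i).
C[0]: E(K, 10) = 15.
C[1]: E(K, 10) = 15.
C[2]: E(K, 0) = 5.

C[0] = 15, C[1] = 15, C[2] = 5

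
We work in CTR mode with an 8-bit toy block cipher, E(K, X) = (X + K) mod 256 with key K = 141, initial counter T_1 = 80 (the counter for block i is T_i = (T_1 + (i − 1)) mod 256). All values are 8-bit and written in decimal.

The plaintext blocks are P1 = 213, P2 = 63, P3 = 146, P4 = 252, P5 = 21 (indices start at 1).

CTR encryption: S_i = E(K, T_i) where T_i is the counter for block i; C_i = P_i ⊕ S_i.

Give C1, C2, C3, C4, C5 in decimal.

C1 = 8, C2 = 225, C3 = 77, C4 = 28, C5 = 244

C1: T = 80, S = E(K, T) = 221; 213 ⊕ 221 = 8.
C2: T = 81, S = E(K, T) = 222; 63 ⊕ 222 = 225.
C3: T = 82, S = E(K, T) = 223; 146 ⊕ 223 = 77.
C4: T = 83, S = E(K, T) = 224; 252 ⊕ 224 = 28.
C5: T = 84, S = E(K, T) = 225; 21 ⊕ 225 = 244.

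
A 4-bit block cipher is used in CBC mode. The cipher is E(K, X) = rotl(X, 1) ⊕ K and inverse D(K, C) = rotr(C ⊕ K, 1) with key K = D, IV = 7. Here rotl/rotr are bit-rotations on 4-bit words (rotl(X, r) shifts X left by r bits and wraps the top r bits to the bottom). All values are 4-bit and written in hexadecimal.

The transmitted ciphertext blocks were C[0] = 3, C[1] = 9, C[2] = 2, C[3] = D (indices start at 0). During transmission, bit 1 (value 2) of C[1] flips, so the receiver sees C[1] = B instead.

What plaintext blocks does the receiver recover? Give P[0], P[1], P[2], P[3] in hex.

P[0] = 0, P[1] = 0, P[2] = 4, P[3] = 2

CBC decryption: P_i = D(K, C_i) ⊕ C_{i−1}, with C_{−1} = IV.
Only C[1] changed, to B. In CBC, a change in C_i garbles P_i and flips the same bit in P_{i+1}. Decrypting the received ciphertext:
P[0]: D(K, 3) = 7; 7 ⊕ 7 = 0.
P[1]: D(K, B) = 3; 3 ⊕ 3 = 0.
P[2]: D(K, 2) = F; F ⊕ B = 4.
P[3]: D(K, D) = 0; 0 ⊕ 2 = 2.
Blocks that differ from the original plaintext: P[1], P[2].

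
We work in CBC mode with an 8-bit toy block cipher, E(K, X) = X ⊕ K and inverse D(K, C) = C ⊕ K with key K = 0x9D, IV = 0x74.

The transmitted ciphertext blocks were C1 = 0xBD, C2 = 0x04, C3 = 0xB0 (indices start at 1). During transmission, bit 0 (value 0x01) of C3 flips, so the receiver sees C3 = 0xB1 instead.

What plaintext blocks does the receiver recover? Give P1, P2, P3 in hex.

P1 = 0x54, P2 = 0x24, P3 = 0x28

CBC decryption: P_i = D(K, C_i) ⊕ C_{i−1}, with C_{0} = IV.
Only C3 changed, to 0xB1. In CBC, a change in C_i garbles P_i and flips the same bit in P_{i+1}. Decrypting the received ciphertext:
P1: D(K, 0xBD) = 0x20; 0x20 ⊕ 0x74 = 0x54.
P2: D(K, 0x04) = 0x99; 0x99 ⊕ 0xBD = 0x24.
P3: D(K, 0xB1) = 0x2C; 0x2C ⊕ 0x04 = 0x28.
Blocks that differ from the original plaintext: P3.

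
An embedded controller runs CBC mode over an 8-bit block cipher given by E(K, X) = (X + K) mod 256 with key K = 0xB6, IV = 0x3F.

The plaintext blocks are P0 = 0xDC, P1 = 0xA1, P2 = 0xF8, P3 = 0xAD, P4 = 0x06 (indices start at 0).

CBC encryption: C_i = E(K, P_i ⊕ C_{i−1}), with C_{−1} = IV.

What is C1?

C1 = 0xEE

C0: P0 ⊕ 0x3F = 0xE3; E(K, 0xE3) = 0x99.
C1: P1 ⊕ 0x99 = 0x38; E(K, 0x38) = 0xEE.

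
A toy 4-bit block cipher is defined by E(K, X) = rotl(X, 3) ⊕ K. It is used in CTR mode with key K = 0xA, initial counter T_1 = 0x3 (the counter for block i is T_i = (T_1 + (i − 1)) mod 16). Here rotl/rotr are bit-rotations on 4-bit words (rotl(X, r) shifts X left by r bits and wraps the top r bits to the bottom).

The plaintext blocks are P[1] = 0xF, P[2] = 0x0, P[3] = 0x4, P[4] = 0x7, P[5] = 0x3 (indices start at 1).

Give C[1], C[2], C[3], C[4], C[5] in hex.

C[1] = 0xC, C[2] = 0x8, C[3] = 0x4, C[4] = 0xE, C[5] = 0x2

CTR encryption: S_i = E(K, T_i) where T_i is the counter for block i; C_i = P_i ⊕ S_i.
C[1]: T = 0x3, S = E(K, T) = 0x3; 0xF ⊕ 0x3 = 0xC.
C[2]: T = 0x4, S = E(K, T) = 0x8; 0x0 ⊕ 0x8 = 0x8.
C[3]: T = 0x5, S = E(K, T) = 0x0; 0x4 ⊕ 0x0 = 0x4.
C[4]: T = 0x6, S = E(K, T) = 0x9; 0x7 ⊕ 0x9 = 0xE.
C[5]: T = 0x7, S = E(K, T) = 0x1; 0x3 ⊕ 0x1 = 0x2.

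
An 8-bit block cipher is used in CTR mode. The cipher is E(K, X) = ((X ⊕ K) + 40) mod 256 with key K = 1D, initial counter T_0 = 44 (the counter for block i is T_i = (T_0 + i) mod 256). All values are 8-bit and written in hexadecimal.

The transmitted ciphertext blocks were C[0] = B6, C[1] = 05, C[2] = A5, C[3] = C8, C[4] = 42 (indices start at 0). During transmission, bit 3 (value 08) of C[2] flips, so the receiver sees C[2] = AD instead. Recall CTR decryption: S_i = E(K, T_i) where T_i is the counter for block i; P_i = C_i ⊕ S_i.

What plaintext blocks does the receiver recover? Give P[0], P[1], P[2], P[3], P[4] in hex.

P[0] = 2F, P[1] = 9D, P[2] = 36, P[3] = 52, P[4] = D7

Only C[2] changed, to AD. In CTR, a change in C_i flips the same bit in P_i only; the keystream is unaffected. Decrypting the received ciphertext:
P[0]: T = 44, S = E(K, T) = 99; B6 ⊕ 99 = 2F.
P[1]: T = 45, S = E(K, T) = 98; 05 ⊕ 98 = 9D.
P[2]: T = 46, S = E(K, T) = 9B; AD ⊕ 9B = 36.
P[3]: T = 47, S = E(K, T) = 9A; C8 ⊕ 9A = 52.
P[4]: T = 48, S = E(K, T) = 95; 42 ⊕ 95 = D7.
Blocks that differ from the original plaintext: P[2].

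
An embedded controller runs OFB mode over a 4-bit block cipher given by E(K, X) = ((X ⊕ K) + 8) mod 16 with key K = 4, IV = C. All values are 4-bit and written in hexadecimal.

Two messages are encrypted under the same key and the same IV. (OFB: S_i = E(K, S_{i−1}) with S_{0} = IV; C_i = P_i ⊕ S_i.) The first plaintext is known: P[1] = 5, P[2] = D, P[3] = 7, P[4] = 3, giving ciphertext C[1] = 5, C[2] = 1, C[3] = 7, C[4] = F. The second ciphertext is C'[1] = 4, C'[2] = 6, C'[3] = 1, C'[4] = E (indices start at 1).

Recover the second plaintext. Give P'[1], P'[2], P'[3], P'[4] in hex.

P'[1] = 4, P'[2] = A, P'[3] = 1, P'[4] = 2

In OFB with a reused IV, both messages share the same keystream S_i, so C_i ⊕ C'_i = P_i ⊕ P'_i and thus P'_i = P_i ⊕ C_i ⊕ C'_i.
P'[1]: 5 ⊕ 5 ⊕ 4 = 4.
P'[2]: D ⊕ 1 ⊕ 6 = A.
P'[3]: 7 ⊕ 7 ⊕ 1 = 1.
P'[4]: 3 ⊕ F ⊕ E = 2.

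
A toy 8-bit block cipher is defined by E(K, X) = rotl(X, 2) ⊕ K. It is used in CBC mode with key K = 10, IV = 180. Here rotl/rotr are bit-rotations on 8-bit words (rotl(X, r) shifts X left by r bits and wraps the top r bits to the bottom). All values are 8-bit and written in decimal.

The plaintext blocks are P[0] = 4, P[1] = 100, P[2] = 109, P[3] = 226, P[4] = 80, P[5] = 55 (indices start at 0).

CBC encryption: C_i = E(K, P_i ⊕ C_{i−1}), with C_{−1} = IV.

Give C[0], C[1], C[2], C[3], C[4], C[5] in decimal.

C[0]: P[0] ⊕ 180 = 176; E(K, 176) = 200.
C[1]: P[1] ⊕ 200 = 172; E(K, 172) = 184.
C[2]: P[2] ⊕ 184 = 213; E(K, 213) = 93.
C[3]: P[3] ⊕ 93 = 191; E(K, 191) = 244.
C[4]: P[4] ⊕ 244 = 164; E(K, 164) = 152.
C[5]: P[5] ⊕ 152 = 175; E(K, 175) = 180.

C[0] = 200, C[1] = 184, C[2] = 93, C[3] = 244, C[4] = 152, C[5] = 180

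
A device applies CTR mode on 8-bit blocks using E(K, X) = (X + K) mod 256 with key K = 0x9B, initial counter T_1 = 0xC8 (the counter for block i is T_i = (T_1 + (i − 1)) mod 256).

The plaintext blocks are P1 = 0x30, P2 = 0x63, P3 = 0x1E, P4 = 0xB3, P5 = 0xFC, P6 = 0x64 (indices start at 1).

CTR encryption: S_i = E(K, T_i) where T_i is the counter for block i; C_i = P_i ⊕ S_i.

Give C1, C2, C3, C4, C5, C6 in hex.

C1 = 0x53, C2 = 0x07, C3 = 0x7B, C4 = 0xD5, C5 = 0x9B, C6 = 0x0C

C1: T = 0xC8, S = E(K, T) = 0x63; 0x30 ⊕ 0x63 = 0x53.
C2: T = 0xC9, S = E(K, T) = 0x64; 0x63 ⊕ 0x64 = 0x07.
C3: T = 0xCA, S = E(K, T) = 0x65; 0x1E ⊕ 0x65 = 0x7B.
C4: T = 0xCB, S = E(K, T) = 0x66; 0xB3 ⊕ 0x66 = 0xD5.
C5: T = 0xCC, S = E(K, T) = 0x67; 0xFC ⊕ 0x67 = 0x9B.
C6: T = 0xCD, S = E(K, T) = 0x68; 0x64 ⊕ 0x68 = 0x0C.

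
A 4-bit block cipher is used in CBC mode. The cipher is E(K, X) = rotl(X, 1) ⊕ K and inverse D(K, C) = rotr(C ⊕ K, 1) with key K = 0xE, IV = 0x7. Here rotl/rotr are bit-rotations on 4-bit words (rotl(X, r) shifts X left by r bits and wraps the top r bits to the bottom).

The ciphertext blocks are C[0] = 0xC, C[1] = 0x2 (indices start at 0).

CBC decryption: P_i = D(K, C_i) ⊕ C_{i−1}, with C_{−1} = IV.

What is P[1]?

P[1]: D(K, 0x2) = 0x6; 0x6 ⊕ 0xC = 0xA.

P[1] = 0xA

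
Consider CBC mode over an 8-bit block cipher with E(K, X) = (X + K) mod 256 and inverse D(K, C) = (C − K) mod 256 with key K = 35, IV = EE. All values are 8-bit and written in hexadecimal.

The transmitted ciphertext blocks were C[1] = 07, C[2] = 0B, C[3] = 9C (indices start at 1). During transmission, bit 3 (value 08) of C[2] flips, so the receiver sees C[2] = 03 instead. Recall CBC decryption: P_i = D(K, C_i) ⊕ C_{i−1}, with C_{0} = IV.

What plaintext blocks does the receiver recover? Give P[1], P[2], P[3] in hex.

Only C[2] changed, to 03. In CBC, a change in C_i garbles P_i and flips the same bit in P_{i+1}. Decrypting the received ciphertext:
P[1]: D(K, 07) = D2; D2 ⊕ EE = 3C.
P[2]: D(K, 03) = CE; CE ⊕ 07 = C9.
P[3]: D(K, 9C) = 67; 67 ⊕ 03 = 64.
Blocks that differ from the original plaintext: P[2], P[3].

P[1] = 3C, P[2] = C9, P[3] = 64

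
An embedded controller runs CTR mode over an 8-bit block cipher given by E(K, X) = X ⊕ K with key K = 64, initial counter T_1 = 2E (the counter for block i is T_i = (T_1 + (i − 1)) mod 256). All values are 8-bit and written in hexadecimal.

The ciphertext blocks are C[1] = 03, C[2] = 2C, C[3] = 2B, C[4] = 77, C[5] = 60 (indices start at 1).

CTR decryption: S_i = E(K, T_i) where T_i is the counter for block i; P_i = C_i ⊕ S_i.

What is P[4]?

P[4] = 22

P[4]: T = 31, S = E(K, T) = 55; 77 ⊕ 55 = 22.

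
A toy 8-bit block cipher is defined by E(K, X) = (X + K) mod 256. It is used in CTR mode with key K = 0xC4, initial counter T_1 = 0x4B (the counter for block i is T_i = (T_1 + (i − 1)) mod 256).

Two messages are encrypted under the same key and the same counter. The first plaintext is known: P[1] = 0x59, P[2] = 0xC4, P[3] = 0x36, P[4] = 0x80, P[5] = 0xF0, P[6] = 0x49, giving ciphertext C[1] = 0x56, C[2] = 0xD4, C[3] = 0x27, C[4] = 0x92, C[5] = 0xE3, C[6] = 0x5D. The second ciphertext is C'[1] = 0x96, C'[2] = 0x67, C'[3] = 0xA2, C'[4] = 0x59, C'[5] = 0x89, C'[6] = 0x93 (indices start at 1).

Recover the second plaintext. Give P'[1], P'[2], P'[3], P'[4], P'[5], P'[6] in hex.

P'[1] = 0x99, P'[2] = 0x77, P'[3] = 0xB3, P'[4] = 0x4B, P'[5] = 0x9A, P'[6] = 0x87

In CTR with a reused counter, both messages share the same keystream S_i, so C_i ⊕ C'_i = P_i ⊕ P'_i and thus P'_i = P_i ⊕ C_i ⊕ C'_i.
P'[1]: 0x59 ⊕ 0x56 ⊕ 0x96 = 0x99.
P'[2]: 0xC4 ⊕ 0xD4 ⊕ 0x67 = 0x77.
P'[3]: 0x36 ⊕ 0x27 ⊕ 0xA2 = 0xB3.
P'[4]: 0x80 ⊕ 0x92 ⊕ 0x59 = 0x4B.
P'[5]: 0xF0 ⊕ 0xE3 ⊕ 0x89 = 0x9A.
P'[6]: 0x49 ⊕ 0x5D ⊕ 0x93 = 0x87.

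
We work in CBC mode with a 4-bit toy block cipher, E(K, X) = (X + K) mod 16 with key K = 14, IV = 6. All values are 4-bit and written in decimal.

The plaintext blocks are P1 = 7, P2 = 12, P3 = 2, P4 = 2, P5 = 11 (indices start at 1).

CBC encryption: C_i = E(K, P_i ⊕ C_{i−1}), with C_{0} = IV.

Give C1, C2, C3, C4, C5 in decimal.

C1: P1 ⊕ 6 = 1; E(K, 1) = 15.
C2: P2 ⊕ 15 = 3; E(K, 3) = 1.
C3: P3 ⊕ 1 = 3; E(K, 3) = 1.
C4: P4 ⊕ 1 = 3; E(K, 3) = 1.
C5: P5 ⊕ 1 = 10; E(K, 10) = 8.

C1 = 15, C2 = 1, C3 = 1, C4 = 1, C5 = 8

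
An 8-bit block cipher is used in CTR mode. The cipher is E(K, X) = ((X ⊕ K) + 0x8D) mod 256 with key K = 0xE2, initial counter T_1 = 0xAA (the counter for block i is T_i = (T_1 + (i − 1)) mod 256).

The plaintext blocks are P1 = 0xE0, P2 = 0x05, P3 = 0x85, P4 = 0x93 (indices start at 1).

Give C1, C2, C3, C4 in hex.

CTR encryption: S_i = E(K, T_i) where T_i is the counter for block i; C_i = P_i ⊕ S_i.
C1: T = 0xAA, S = E(K, T) = 0xD5; 0xE0 ⊕ 0xD5 = 0x35.
C2: T = 0xAB, S = E(K, T) = 0xD6; 0x05 ⊕ 0xD6 = 0xD3.
C3: T = 0xAC, S = E(K, T) = 0xDB; 0x85 ⊕ 0xDB = 0x5E.
C4: T = 0xAD, S = E(K, T) = 0xDC; 0x93 ⊕ 0xDC = 0x4F.

C1 = 0x35, C2 = 0xD3, C3 = 0x5E, C4 = 0x4F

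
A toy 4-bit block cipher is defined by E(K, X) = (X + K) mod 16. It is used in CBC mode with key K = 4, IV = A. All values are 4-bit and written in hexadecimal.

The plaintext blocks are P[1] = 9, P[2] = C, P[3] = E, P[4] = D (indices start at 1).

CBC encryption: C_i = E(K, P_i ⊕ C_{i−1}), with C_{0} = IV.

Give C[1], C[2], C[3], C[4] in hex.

C[1]: P[1] ⊕ A = 3; E(K, 3) = 7.
C[2]: P[2] ⊕ 7 = B; E(K, B) = F.
C[3]: P[3] ⊕ F = 1; E(K, 1) = 5.
C[4]: P[4] ⊕ 5 = 8; E(K, 8) = C.

C[1] = 7, C[2] = F, C[3] = 5, C[4] = C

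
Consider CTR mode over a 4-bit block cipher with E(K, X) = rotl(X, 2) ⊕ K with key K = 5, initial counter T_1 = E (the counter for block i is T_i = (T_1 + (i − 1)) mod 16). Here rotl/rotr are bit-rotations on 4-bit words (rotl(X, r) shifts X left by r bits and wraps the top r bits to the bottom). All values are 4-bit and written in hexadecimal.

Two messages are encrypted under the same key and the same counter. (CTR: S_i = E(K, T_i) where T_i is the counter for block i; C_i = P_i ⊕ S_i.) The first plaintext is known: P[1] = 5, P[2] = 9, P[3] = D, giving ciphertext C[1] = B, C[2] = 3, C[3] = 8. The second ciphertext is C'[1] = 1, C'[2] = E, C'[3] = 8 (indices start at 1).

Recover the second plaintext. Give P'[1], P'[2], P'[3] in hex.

P'[1] = F, P'[2] = 4, P'[3] = D

In CTR with a reused counter, both messages share the same keystream S_i, so C_i ⊕ C'_i = P_i ⊕ P'_i and thus P'_i = P_i ⊕ C_i ⊕ C'_i.
P'[1]: 5 ⊕ B ⊕ 1 = F.
P'[2]: 9 ⊕ 3 ⊕ E = 4.
P'[3]: D ⊕ 8 ⊕ 8 = D.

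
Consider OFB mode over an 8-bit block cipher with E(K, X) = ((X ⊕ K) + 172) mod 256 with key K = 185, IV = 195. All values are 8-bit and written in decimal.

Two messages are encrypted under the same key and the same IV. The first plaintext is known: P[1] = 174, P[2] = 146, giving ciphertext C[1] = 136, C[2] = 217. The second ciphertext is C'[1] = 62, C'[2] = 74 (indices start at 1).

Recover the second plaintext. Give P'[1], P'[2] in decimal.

In OFB with a reused IV, both messages share the same keystream S_i, so C_i ⊕ C'_i = P_i ⊕ P'_i and thus P'_i = P_i ⊕ C_i ⊕ C'_i.
P'[1]: 174 ⊕ 136 ⊕ 62 = 24.
P'[2]: 146 ⊕ 217 ⊕ 74 = 1.

P'[1] = 24, P'[2] = 1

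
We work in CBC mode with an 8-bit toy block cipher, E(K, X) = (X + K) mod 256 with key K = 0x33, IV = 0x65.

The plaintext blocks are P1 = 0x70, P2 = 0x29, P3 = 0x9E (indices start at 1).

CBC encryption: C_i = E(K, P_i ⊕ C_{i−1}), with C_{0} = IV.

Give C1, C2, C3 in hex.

C1: P1 ⊕ 0x65 = 0x15; E(K, 0x15) = 0x48.
C2: P2 ⊕ 0x48 = 0x61; E(K, 0x61) = 0x94.
C3: P3 ⊕ 0x94 = 0x0A; E(K, 0x0A) = 0x3D.

C1 = 0x48, C2 = 0x94, C3 = 0x3D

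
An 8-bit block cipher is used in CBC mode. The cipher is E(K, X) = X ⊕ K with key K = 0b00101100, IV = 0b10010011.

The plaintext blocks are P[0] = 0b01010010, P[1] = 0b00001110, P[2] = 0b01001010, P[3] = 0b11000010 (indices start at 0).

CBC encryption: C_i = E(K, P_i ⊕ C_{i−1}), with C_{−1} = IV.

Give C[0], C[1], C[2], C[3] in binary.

C[0] = 0b11101101, C[1] = 0b11001111, C[2] = 0b10101001, C[3] = 0b01000111

C[0]: P[0] ⊕ 0b10010011 = 0b11000001; E(K, 0b11000001) = 0b11101101.
C[1]: P[1] ⊕ 0b11101101 = 0b11100011; E(K, 0b11100011) = 0b11001111.
C[2]: P[2] ⊕ 0b11001111 = 0b10000101; E(K, 0b10000101) = 0b10101001.
C[3]: P[3] ⊕ 0b10101001 = 0b01101011; E(K, 0b01101011) = 0b01000111.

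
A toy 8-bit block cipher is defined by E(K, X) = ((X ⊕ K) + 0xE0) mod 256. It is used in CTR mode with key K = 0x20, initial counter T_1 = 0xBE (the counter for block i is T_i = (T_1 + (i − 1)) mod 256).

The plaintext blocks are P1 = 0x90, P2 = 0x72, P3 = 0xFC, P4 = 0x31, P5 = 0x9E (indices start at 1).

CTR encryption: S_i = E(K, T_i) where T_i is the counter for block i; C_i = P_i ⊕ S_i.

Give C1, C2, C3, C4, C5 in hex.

C1 = 0xEE, C2 = 0x0D, C3 = 0x3C, C4 = 0xF0, C5 = 0x5C

C1: T = 0xBE, S = E(K, T) = 0x7E; 0x90 ⊕ 0x7E = 0xEE.
C2: T = 0xBF, S = E(K, T) = 0x7F; 0x72 ⊕ 0x7F = 0x0D.
C3: T = 0xC0, S = E(K, T) = 0xC0; 0xFC ⊕ 0xC0 = 0x3C.
C4: T = 0xC1, S = E(K, T) = 0xC1; 0x31 ⊕ 0xC1 = 0xF0.
C5: T = 0xC2, S = E(K, T) = 0xC2; 0x9E ⊕ 0xC2 = 0x5C.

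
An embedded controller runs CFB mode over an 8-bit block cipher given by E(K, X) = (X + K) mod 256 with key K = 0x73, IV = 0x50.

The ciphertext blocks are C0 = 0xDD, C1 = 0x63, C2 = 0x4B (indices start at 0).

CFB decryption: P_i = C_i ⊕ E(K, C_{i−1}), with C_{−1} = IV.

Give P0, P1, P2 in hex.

P0: E(K, 0x50) = 0xC3; 0xDD ⊕ 0xC3 = 0x1E.
P1: E(K, 0xDD) = 0x50; 0x63 ⊕ 0x50 = 0x33.
P2: E(K, 0x63) = 0xD6; 0x4B ⊕ 0xD6 = 0x9D.

P0 = 0x1E, P1 = 0x33, P2 = 0x9D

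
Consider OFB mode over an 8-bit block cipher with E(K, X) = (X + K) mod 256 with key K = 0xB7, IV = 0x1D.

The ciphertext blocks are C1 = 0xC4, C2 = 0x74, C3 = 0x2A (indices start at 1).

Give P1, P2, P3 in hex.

P1 = 0x10, P2 = 0xFF, P3 = 0x68

OFB decryption: S_i = E(K, S_{i−1}) with S_{0} = IV; P_i = C_i ⊕ S_i.
P1: S = E(K, 0x1D) = 0xD4; 0xC4 ⊕ 0xD4 = 0x10.
P2: S = E(K, 0xD4) = 0x8B; 0x74 ⊕ 0x8B = 0xFF.
P3: S = E(K, 0x8B) = 0x42; 0x2A ⊕ 0x42 = 0x68.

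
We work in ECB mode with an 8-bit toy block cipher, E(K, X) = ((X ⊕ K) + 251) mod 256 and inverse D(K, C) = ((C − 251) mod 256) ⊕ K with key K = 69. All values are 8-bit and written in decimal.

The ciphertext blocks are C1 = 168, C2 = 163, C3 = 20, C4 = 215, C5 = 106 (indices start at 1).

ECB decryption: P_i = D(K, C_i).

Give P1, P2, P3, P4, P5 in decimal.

P1: D(K, 168) = 232.
P2: D(K, 163) = 237.
P3: D(K, 20) = 92.
P4: D(K, 215) = 153.
P5: D(K, 106) = 42.

P1 = 232, P2 = 237, P3 = 92, P4 = 153, P5 = 42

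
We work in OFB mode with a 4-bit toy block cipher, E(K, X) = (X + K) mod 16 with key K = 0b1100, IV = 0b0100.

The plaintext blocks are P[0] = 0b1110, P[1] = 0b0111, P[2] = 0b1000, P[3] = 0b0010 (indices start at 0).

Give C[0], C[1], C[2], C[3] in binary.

OFB encryption: S_i = E(K, S_{i−1}) with S_{−1} = IV; C_i = P_i ⊕ S_i.
C[0]: S = E(K, 0b0100) = 0b0000; 0b1110 ⊕ 0b0000 = 0b1110.
C[1]: S = E(K, 0b0000) = 0b1100; 0b0111 ⊕ 0b1100 = 0b1011.
C[2]: S = E(K, 0b1100) = 0b1000; 0b1000 ⊕ 0b1000 = 0b0000.
C[3]: S = E(K, 0b1000) = 0b0100; 0b0010 ⊕ 0b0100 = 0b0110.

C[0] = 0b1110, C[1] = 0b1011, C[2] = 0b0000, C[3] = 0b0110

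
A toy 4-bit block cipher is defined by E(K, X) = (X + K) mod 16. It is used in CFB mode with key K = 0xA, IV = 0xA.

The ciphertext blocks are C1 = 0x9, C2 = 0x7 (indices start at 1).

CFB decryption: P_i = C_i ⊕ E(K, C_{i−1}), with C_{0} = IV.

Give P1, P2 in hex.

P1 = 0xD, P2 = 0x4

P1: E(K, 0xA) = 0x4; 0x9 ⊕ 0x4 = 0xD.
P2: E(K, 0x9) = 0x3; 0x7 ⊕ 0x3 = 0x4.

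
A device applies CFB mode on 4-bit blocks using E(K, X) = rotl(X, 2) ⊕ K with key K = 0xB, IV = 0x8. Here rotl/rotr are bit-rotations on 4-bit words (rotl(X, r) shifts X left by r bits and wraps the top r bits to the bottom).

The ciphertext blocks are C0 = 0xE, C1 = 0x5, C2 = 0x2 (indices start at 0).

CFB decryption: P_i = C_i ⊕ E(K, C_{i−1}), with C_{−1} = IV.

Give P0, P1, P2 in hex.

P0: E(K, 0x8) = 0x9; 0xE ⊕ 0x9 = 0x7.
P1: E(K, 0xE) = 0x0; 0x5 ⊕ 0x0 = 0x5.
P2: E(K, 0x5) = 0xE; 0x2 ⊕ 0xE = 0xC.

P0 = 0x7, P1 = 0x5, P2 = 0xC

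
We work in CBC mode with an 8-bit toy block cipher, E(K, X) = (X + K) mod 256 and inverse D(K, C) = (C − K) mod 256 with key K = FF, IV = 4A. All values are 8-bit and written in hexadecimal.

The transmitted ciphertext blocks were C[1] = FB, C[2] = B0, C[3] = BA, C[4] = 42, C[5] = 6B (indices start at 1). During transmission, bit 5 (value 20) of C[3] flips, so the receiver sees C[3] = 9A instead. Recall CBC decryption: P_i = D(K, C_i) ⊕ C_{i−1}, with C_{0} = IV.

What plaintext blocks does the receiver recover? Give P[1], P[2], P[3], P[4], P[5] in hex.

Only C[3] changed, to 9A. In CBC, a change in C_i garbles P_i and flips the same bit in P_{i+1}. Decrypting the received ciphertext:
P[1]: D(K, FB) = FC; FC ⊕ 4A = B6.
P[2]: D(K, B0) = B1; B1 ⊕ FB = 4A.
P[3]: D(K, 9A) = 9B; 9B ⊕ B0 = 2B.
P[4]: D(K, 42) = 43; 43 ⊕ 9A = D9.
P[5]: D(K, 6B) = 6C; 6C ⊕ 42 = 2E.
Blocks that differ from the original plaintext: P[3], P[4].

P[1] = B6, P[2] = 4A, P[3] = 2B, P[4] = D9, P[5] = 2E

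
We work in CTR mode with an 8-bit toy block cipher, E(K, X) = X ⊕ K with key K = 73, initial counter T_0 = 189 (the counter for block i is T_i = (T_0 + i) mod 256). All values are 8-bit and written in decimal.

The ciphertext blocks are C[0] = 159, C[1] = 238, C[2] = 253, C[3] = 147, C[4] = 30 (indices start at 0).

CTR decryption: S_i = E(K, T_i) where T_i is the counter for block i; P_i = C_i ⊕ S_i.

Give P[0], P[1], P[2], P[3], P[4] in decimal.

P[0] = 107, P[1] = 25, P[2] = 11, P[3] = 26, P[4] = 150

P[0]: T = 189, S = E(K, T) = 244; 159 ⊕ 244 = 107.
P[1]: T = 190, S = E(K, T) = 247; 238 ⊕ 247 = 25.
P[2]: T = 191, S = E(K, T) = 246; 253 ⊕ 246 = 11.
P[3]: T = 192, S = E(K, T) = 137; 147 ⊕ 137 = 26.
P[4]: T = 193, S = E(K, T) = 136; 30 ⊕ 136 = 150.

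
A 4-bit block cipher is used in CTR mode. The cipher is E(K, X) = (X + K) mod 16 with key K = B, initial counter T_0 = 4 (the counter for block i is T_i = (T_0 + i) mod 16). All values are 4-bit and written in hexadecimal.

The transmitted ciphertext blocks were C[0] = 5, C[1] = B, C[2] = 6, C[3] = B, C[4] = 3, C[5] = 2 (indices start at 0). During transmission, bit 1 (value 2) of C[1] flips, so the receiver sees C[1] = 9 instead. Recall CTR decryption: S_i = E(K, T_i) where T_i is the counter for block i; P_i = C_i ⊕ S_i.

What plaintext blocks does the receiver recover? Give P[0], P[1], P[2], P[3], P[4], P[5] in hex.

P[0] = A, P[1] = 9, P[2] = 7, P[3] = 9, P[4] = 0, P[5] = 6

Only C[1] changed, to 9. In CTR, a change in C_i flips the same bit in P_i only; the keystream is unaffected. Decrypting the received ciphertext:
P[0]: T = 4, S = E(K, T) = F; 5 ⊕ F = A.
P[1]: T = 5, S = E(K, T) = 0; 9 ⊕ 0 = 9.
P[2]: T = 6, S = E(K, T) = 1; 6 ⊕ 1 = 7.
P[3]: T = 7, S = E(K, T) = 2; B ⊕ 2 = 9.
P[4]: T = 8, S = E(K, T) = 3; 3 ⊕ 3 = 0.
P[5]: T = 9, S = E(K, T) = 4; 2 ⊕ 4 = 6.
Blocks that differ from the original plaintext: P[1].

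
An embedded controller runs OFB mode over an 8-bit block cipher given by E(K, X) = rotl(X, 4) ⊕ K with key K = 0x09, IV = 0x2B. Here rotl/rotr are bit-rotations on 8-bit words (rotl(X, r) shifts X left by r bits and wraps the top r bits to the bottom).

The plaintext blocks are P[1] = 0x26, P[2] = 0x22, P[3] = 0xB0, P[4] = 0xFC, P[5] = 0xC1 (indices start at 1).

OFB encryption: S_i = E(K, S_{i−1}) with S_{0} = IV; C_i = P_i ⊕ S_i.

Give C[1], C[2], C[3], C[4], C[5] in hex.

C[1]: S = E(K, 0x2B) = 0xBB; 0x26 ⊕ 0xBB = 0x9D.
C[2]: S = E(K, 0xBB) = 0xB2; 0x22 ⊕ 0xB2 = 0x90.
C[3]: S = E(K, 0xB2) = 0x22; 0xB0 ⊕ 0x22 = 0x92.
C[4]: S = E(K, 0x22) = 0x2B; 0xFC ⊕ 0x2B = 0xD7.
C[5]: S = E(K, 0x2B) = 0xBB; 0xC1 ⊕ 0xBB = 0x7A.

C[1] = 0x9D, C[2] = 0x90, C[3] = 0x92, C[4] = 0xD7, C[5] = 0x7A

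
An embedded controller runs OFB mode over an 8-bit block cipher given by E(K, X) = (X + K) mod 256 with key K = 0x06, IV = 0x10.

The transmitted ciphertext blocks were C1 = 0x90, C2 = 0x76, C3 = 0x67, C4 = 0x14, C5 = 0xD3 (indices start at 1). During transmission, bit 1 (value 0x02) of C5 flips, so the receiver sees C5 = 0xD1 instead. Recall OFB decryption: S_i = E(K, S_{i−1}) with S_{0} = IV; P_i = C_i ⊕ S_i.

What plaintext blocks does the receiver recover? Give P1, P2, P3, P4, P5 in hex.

Only C5 changed, to 0xD1. In OFB, a change in C_i flips the same bit in P_i only; the keystream is unaffected. Decrypting the received ciphertext:
P1: S = E(K, 0x10) = 0x16; 0x90 ⊕ 0x16 = 0x86.
P2: S = E(K, 0x16) = 0x1C; 0x76 ⊕ 0x1C = 0x6A.
P3: S = E(K, 0x1C) = 0x22; 0x67 ⊕ 0x22 = 0x45.
P4: S = E(K, 0x22) = 0x28; 0x14 ⊕ 0x28 = 0x3C.
P5: S = E(K, 0x28) = 0x2E; 0xD1 ⊕ 0x2E = 0xFF.
Blocks that differ from the original plaintext: P5.

P1 = 0x86, P2 = 0x6A, P3 = 0x45, P4 = 0x3C, P5 = 0xFF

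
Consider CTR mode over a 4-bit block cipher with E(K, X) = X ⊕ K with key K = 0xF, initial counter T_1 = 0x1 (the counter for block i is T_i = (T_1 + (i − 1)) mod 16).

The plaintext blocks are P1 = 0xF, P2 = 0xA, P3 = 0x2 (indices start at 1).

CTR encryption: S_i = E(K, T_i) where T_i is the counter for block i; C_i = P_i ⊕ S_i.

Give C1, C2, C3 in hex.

C1: T = 0x1, S = E(K, T) = 0xE; 0xF ⊕ 0xE = 0x1.
C2: T = 0x2, S = E(K, T) = 0xD; 0xA ⊕ 0xD = 0x7.
C3: T = 0x3, S = E(K, T) = 0xC; 0x2 ⊕ 0xC = 0xE.

C1 = 0x1, C2 = 0x7, C3 = 0xE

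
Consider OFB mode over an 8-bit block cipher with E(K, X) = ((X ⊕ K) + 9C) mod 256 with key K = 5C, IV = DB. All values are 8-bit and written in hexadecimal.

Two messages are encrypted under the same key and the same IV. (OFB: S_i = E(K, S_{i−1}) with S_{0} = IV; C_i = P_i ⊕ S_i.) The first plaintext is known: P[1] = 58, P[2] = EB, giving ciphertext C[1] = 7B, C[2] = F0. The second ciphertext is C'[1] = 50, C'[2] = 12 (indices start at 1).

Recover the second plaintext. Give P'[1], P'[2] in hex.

In OFB with a reused IV, both messages share the same keystream S_i, so C_i ⊕ C'_i = P_i ⊕ P'_i and thus P'_i = P_i ⊕ C_i ⊕ C'_i.
P'[1]: 58 ⊕ 7B ⊕ 50 = 73.
P'[2]: EB ⊕ F0 ⊕ 12 = 09.

P'[1] = 73, P'[2] = 09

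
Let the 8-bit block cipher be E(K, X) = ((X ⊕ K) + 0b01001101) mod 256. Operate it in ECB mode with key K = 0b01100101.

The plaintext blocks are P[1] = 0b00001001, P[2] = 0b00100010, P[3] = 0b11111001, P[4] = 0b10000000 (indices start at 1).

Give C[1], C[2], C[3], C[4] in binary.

ECB encryption: C_i = E(K, P_i).
C[1]: E(K, 0b00001001) = 0b10111001.
C[2]: E(K, 0b00100010) = 0b10010100.
C[3]: E(K, 0b11111001) = 0b11101001.
C[4]: E(K, 0b10000000) = 0b00110010.

C[1] = 0b10111001, C[2] = 0b10010100, C[3] = 0b11101001, C[4] = 0b00110010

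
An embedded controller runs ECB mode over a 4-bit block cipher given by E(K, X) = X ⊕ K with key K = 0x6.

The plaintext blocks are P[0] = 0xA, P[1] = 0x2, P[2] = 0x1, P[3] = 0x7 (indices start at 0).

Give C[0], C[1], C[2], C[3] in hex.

C[0] = 0xC, C[1] = 0x4, C[2] = 0x7, C[3] = 0x1

ECB encryption: C_i = E(K, P_i).
C[0]: E(K, 0xA) = 0xC.
C[1]: E(K, 0x2) = 0x4.
C[2]: E(K, 0x1) = 0x7.
C[3]: E(K, 0x7) = 0x1.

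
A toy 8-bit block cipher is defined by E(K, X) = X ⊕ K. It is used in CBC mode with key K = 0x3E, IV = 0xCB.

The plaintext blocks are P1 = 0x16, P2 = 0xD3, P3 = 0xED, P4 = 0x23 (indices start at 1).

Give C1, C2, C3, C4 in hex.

CBC encryption: C_i = E(K, P_i ⊕ C_{i−1}), with C_{0} = IV.
C1: P1 ⊕ 0xCB = 0xDD; E(K, 0xDD) = 0xE3.
C2: P2 ⊕ 0xE3 = 0x30; E(K, 0x30) = 0x0E.
C3: P3 ⊕ 0x0E = 0xE3; E(K, 0xE3) = 0xDD.
C4: P4 ⊕ 0xDD = 0xFE; E(K, 0xFE) = 0xC0.

C1 = 0xE3, C2 = 0x0E, C3 = 0xDD, C4 = 0xC0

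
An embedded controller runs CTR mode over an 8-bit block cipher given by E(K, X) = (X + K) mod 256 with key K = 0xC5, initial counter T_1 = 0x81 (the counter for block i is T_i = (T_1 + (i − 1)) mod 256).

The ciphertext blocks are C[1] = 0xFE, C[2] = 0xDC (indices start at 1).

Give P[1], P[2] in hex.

P[1] = 0xB8, P[2] = 0x9B

CTR decryption: S_i = E(K, T_i) where T_i is the counter for block i; P_i = C_i ⊕ S_i.
P[1]: T = 0x81, S = E(K, T) = 0x46; 0xFE ⊕ 0x46 = 0xB8.
P[2]: T = 0x82, S = E(K, T) = 0x47; 0xDC ⊕ 0x47 = 0x9B.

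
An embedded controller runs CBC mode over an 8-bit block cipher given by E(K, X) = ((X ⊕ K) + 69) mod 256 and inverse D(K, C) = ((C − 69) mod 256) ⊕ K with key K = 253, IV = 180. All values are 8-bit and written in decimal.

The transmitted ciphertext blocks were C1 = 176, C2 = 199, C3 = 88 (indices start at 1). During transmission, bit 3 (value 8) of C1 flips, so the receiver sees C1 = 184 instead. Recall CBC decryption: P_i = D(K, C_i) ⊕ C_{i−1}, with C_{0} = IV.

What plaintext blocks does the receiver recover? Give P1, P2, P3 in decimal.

Only C1 changed, to 184. In CBC, a change in C_i garbles P_i and flips the same bit in P_{i+1}. Decrypting the received ciphertext:
P1: D(K, 184) = 142; 142 ⊕ 180 = 58.
P2: D(K, 199) = 127; 127 ⊕ 184 = 199.
P3: D(K, 88) = 238; 238 ⊕ 199 = 41.
Blocks that differ from the original plaintext: P1, P2.

P1 = 58, P2 = 199, P3 = 41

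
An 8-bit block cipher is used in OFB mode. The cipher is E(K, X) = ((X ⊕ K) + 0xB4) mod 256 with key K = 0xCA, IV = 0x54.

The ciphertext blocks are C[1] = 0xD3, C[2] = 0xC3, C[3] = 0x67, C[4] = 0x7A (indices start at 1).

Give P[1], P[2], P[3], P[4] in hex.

P[1] = 0x81, P[2] = 0x8F, P[3] = 0x5D, P[4] = 0xDE

OFB decryption: S_i = E(K, S_{i−1}) with S_{0} = IV; P_i = C_i ⊕ S_i.
P[1]: S = E(K, 0x54) = 0x52; 0xD3 ⊕ 0x52 = 0x81.
P[2]: S = E(K, 0x52) = 0x4C; 0xC3 ⊕ 0x4C = 0x8F.
P[3]: S = E(K, 0x4C) = 0x3A; 0x67 ⊕ 0x3A = 0x5D.
P[4]: S = E(K, 0x3A) = 0xA4; 0x7A ⊕ 0xA4 = 0xDE.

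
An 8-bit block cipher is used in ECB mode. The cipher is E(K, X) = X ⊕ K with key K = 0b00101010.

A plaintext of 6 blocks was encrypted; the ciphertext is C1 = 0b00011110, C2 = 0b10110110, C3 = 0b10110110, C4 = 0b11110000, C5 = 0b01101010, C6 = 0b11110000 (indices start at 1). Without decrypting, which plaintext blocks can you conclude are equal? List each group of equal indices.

ECB encrypts each block independently with the same key, so equal ciphertext blocks imply equal plaintext blocks.
C2 = C3 = 0b10110110, so P2 = P3.
C4 = C6 = 0b11110000, so P4 = P6.

P2 = P3; P4 = P6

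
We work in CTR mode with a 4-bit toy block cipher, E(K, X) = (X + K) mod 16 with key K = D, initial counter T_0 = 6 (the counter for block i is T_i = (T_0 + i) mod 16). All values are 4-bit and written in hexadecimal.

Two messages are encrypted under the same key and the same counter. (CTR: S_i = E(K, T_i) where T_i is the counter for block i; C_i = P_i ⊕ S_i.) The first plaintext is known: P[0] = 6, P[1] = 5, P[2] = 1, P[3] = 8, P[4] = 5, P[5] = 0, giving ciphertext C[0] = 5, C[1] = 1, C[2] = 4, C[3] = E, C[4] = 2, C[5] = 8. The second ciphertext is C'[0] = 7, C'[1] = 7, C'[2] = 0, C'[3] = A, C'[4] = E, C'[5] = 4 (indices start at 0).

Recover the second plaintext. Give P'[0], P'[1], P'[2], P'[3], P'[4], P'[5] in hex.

In CTR with a reused counter, both messages share the same keystream S_i, so C_i ⊕ C'_i = P_i ⊕ P'_i and thus P'_i = P_i ⊕ C_i ⊕ C'_i.
P'[0]: 6 ⊕ 5 ⊕ 7 = 4.
P'[1]: 5 ⊕ 1 ⊕ 7 = 3.
P'[2]: 1 ⊕ 4 ⊕ 0 = 5.
P'[3]: 8 ⊕ E ⊕ A = C.
P'[4]: 5 ⊕ 2 ⊕ E = 9.
P'[5]: 0 ⊕ 8 ⊕ 4 = C.

P'[0] = 4, P'[1] = 3, P'[2] = 5, P'[3] = C, P'[4] = 9, P'[5] = C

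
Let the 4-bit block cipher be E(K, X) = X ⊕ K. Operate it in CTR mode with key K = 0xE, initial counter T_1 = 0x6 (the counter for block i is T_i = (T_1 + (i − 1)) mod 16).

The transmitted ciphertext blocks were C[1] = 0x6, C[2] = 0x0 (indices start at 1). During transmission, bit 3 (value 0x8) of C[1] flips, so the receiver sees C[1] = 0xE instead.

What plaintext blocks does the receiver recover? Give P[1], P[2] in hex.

P[1] = 0x6, P[2] = 0x9

CTR decryption: S_i = E(K, T_i) where T_i is the counter for block i; P_i = C_i ⊕ S_i.
Only C[1] changed, to 0xE. In CTR, a change in C_i flips the same bit in P_i only; the keystream is unaffected. Decrypting the received ciphertext:
P[1]: T = 0x6, S = E(K, T) = 0x8; 0xE ⊕ 0x8 = 0x6.
P[2]: T = 0x7, S = E(K, T) = 0x9; 0x0 ⊕ 0x9 = 0x9.
Blocks that differ from the original plaintext: P[1].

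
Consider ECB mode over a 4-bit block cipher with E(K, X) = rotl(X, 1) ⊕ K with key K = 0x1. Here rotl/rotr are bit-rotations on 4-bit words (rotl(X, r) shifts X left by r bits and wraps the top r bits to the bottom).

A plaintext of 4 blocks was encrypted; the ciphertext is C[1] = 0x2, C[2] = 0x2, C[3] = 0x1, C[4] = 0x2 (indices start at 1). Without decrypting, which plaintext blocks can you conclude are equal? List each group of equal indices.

ECB encrypts each block independently with the same key, so equal ciphertext blocks imply equal plaintext blocks.
C[1] = C[2] = C[4] = 0x2, so P[1] = P[2] = P[4].

P[1] = P[2] = P[4]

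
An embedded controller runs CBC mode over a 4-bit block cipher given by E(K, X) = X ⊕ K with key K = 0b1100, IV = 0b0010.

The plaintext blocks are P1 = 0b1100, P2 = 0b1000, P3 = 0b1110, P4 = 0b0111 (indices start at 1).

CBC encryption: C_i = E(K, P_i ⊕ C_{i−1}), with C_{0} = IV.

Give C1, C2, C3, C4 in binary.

C1 = 0b0010, C2 = 0b0110, C3 = 0b0100, C4 = 0b1111

C1: P1 ⊕ 0b0010 = 0b1110; E(K, 0b1110) = 0b0010.
C2: P2 ⊕ 0b0010 = 0b1010; E(K, 0b1010) = 0b0110.
C3: P3 ⊕ 0b0110 = 0b1000; E(K, 0b1000) = 0b0100.
C4: P4 ⊕ 0b0100 = 0b0011; E(K, 0b0011) = 0b1111.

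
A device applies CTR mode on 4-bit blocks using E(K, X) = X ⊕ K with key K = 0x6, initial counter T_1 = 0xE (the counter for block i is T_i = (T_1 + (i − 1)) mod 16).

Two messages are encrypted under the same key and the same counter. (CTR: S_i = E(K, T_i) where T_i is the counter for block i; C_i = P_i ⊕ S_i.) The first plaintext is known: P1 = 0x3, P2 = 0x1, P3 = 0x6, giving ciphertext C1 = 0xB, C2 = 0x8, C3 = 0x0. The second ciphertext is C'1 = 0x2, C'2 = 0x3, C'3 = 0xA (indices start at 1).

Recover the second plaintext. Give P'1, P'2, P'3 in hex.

P'1 = 0xA, P'2 = 0xA, P'3 = 0xC

In CTR with a reused counter, both messages share the same keystream S_i, so C_i ⊕ C'_i = P_i ⊕ P'_i and thus P'_i = P_i ⊕ C_i ⊕ C'_i.
P'1: 0x3 ⊕ 0xB ⊕ 0x2 = 0xA.
P'2: 0x1 ⊕ 0x8 ⊕ 0x3 = 0xA.
P'3: 0x6 ⊕ 0x0 ⊕ 0xA = 0xC.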